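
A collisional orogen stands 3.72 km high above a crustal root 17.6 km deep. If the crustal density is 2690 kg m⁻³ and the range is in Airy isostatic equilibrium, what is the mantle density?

3260 kg m⁻³

Airy balance: ρ_c h = (ρ_m − ρ_c) r → ρ_m = ρ_c (1 + h/r).
ρ_m = 2690 × (1 + 3.72 km/17.6 km) = 3260 kg m⁻³.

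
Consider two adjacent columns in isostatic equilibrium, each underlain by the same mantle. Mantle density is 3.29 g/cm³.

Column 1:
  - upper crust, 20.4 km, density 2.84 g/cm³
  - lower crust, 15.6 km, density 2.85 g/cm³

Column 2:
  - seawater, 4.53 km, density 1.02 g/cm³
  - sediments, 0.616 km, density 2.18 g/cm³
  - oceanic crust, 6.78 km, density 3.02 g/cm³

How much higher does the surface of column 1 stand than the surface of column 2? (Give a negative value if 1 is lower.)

0.987 km

For any compensation level in the mantle, the mantle terms cancel and isostasy reduces to e = (Σt_1 − Σt_2) − (Σ(ρt)_1 − Σ(ρt)_2) / ρ_m.
Σt_1 = 36 km; Σt_2 = 11.926 km; Σ(ρt)_1 = 102.396; Σ(ρt)_2 = 26.43908 (in km·g/cm³).
e = (36 − 11.926) − (102.396 − 26.43908) / 3.29 = 0.987 km.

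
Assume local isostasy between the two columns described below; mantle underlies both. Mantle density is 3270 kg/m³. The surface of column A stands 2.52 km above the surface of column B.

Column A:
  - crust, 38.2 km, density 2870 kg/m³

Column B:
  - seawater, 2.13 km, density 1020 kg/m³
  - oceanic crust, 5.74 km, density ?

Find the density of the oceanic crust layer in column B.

2880 kg/m³

Take the compensation level at the base of the deeper column (depth z_c below the surface of column A) and equate Σ ρ_i t_i down to z_c; mantle fills any gap and the z_c terms cancel.
Column A: 38.2×2870 + (z_c − 38.2)×3270
Column B: 2.52×0 + 2.13×1020 + 5.74×ρ + (z_c − 2.52 − 7.87)×3270
The z_c×3270 term appears on both sides and cancels. Collect the known terms of each column as K = Σ(ρt)_known − 3270 × (depth of known layers): K_A = 109634 − 3270×38.2 = −15280; K_B = 2172.6 − 3270×(2.52 + 7.87) = −31802.7.
Balance: K_A = K_B + 5.74×ρ, so ρ = (K_A − K_B)/5.74 = 16522.7/5.74 = 2880 kg/m³.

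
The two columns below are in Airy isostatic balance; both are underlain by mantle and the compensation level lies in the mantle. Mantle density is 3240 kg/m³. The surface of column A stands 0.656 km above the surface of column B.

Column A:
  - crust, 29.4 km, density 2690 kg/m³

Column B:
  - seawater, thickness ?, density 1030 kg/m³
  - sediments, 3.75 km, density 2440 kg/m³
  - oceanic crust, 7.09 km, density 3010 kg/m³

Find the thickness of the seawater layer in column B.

4.26 km

Take the compensation level at the base of the deeper column (depth z_c below the surface of column A) and equate Σ ρ_i t_i down to z_c; mantle fills any gap and the z_c terms cancel.
Column A: 29.4×2690 + (z_c − 29.4)×3240
Column B: 0.656×0 + x×1030 + 3.75×2440 + 7.09×3010 + (z_c − 0.656 − 10.84 − x)×3240
The z_c×3240 term appears on both sides and cancels. Collect the known terms of each column as K = Σ(ρt)_known − 3240 × (depth of known layers): K_A = 79086 − 3240×29.4 = −16170; K_B = 30490.9 − 3240×(0.656 + 10.84) = −6756.14.
Balance: K_A = K_B − x×(3240 − 1030), so x = (K_B − K_A)/(3240 − 1030) = 9413.86/2210 = 4.26 km.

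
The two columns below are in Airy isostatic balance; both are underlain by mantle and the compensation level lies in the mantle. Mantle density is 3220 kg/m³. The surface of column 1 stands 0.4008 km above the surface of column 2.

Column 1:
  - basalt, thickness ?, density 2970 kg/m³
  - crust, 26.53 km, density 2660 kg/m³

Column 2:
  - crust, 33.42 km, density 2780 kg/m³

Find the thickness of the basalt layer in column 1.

Take the compensation level at the base of the deeper column (depth z_c below the surface of column 1) and equate Σ ρ_i t_i down to z_c; mantle fills any gap and the z_c terms cancel.
Column 1: x×2970 + 26.53×2660 + (z_c − 26.53 − x)×3220
Column 2: 0.4008×0 + 33.42×2780 + (z_c − 0.4008 − 33.42)×3220
The z_c×3220 term appears on both sides and cancels. Collect the known terms of each column as K = Σ(ρt)_known − 3220 × (depth of known layers): K_1 = 70569.8 − 3220×26.53 = −14856.8; K_2 = 92907.6 − 3220×(0.4008 + 33.42) = −15995.376.
Balance: K_1 − x×(3220 − 2970) = K_2, so x = (K_1 − K_2)/(3220 − 2970) = 1138.58/250 = 4.55 km.

4.55 km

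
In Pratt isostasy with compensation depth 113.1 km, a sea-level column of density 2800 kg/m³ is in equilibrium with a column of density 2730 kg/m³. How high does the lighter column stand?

ρ_ref D = ρ (D + h) → h = D (ρ_ref − ρ)/ρ.
h = 113.1 km × (2800 − 2730)/2730 = 2.9 km.

2.9 km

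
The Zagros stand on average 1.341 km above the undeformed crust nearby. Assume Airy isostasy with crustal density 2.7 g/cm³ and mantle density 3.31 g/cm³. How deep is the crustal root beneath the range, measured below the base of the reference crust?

Balancing pressure at the compensation depth: the weight of the topography is balanced by the buoyancy of the root, ρ_c h = (ρ_m − ρ_c) r.
r = h · ρ_c / (ρ_m − ρ_c) = 1.341 km × 2.7 / (3.31 − 2.7) = 5.94 km.

5.94 km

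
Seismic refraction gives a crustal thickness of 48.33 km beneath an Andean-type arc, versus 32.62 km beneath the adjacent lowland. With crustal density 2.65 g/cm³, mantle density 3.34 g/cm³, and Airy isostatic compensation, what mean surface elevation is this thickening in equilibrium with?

3.25 km

Excess crust Δ = 48.33 km − 32.62 km = 15.71 km, split between elevation h and root r with h + r = Δ.
Airy balance ρ_c h = (ρ_m − ρ_c) r gives r = h ρ_c/(ρ_m − ρ_c), so h (1 + ρ_c/(ρ_m − ρ_c)) = Δ, i.e. h = Δ (ρ_m − ρ_c)/ρ_m.
h = 15.71 km × 0.69/3.34 = 3.25 km.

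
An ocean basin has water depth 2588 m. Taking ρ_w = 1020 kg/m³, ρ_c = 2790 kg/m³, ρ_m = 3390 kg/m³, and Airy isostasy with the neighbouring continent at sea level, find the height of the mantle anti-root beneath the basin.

7630 m

Equating mass per unit area of the two columns: replacing crust with seawater at the top is compensated by replacing crust with mantle at the base: d (ρ_c − ρ_w) = a (ρ_m − ρ_c).
a = d (ρ_c − ρ_w)/(ρ_m − ρ_c) = 2588 m × 1770/600 = 7630 m.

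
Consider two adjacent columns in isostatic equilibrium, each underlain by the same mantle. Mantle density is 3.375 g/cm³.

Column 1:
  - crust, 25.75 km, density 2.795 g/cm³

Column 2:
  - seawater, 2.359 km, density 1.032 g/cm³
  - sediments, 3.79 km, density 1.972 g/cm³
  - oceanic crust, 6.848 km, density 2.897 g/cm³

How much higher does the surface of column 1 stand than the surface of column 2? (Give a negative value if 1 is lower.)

For any compensation level in the mantle, the mantle terms cancel and isostasy reduces to e = (Σt_1 − Σt_2) − (Σ(ρt)_1 − Σ(ρt)_2) / ρ_m.
Σt_1 = 25.75 km; Σt_2 = 12.997 km; Σ(ρt)_1 = 71.97125; Σ(ρt)_2 = 29.747024 (in km·g/cm³).
e = (25.75 − 12.997) − (71.97125 − 29.747024) / 3.375 = 0.242 km.

0.242 km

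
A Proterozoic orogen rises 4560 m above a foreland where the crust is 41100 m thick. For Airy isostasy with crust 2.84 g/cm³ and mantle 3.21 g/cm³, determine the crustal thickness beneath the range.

Root depth r = h ρ_c / (ρ_m − ρ_c) = 4560 m × 2.84 / 0.37 = 35000 m.
Total thickness = T + h + r = 41100 m + 4560 m + 35000 m = 80700 m.

80700 m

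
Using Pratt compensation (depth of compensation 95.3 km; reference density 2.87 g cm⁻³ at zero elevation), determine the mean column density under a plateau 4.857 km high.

Pratt balance: ρ_ref D = ρ (D + h).
ρ = ρ_ref D/(D + h) = 2.87 × 95.3 km/(95.3 km + 4.857 km) = 2.73 g cm⁻³.

2.73 g cm⁻³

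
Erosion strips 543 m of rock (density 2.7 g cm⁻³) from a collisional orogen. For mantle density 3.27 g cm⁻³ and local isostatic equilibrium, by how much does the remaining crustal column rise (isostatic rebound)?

448 m

Unloading: uplift u = e ρ_c/ρ_m = 543 m × 2.7/3.27 = 448 m.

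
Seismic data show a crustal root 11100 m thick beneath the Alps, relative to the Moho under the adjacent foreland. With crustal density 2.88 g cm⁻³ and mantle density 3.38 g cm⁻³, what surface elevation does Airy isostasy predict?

1930 m

In Airy isostatic equilibrium: ρ_c h = (ρ_m − ρ_c) r.
h = r (ρ_m − ρ_c) / ρ_c = 11100 m × (3.38 − 2.88) / 2.88 = 1930 m.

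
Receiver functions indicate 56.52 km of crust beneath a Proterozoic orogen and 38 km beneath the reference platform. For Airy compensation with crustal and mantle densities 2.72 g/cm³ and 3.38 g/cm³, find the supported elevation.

Excess crust Δ = 56.52 km − 38 km = 18.52 km, split between elevation h and root r with h + r = Δ.
Airy balance ρ_c h = (ρ_m − ρ_c) r gives r = h ρ_c/(ρ_m − ρ_c), so h (1 + ρ_c/(ρ_m − ρ_c)) = Δ, i.e. h = Δ (ρ_m − ρ_c)/ρ_m.
h = 18.52 km × 0.66/3.38 = 3.62 km.

3.62 km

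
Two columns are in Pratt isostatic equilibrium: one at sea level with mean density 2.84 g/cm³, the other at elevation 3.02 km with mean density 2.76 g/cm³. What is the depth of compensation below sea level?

ρ_ref D = ρ (D + h) → D (ρ_ref − ρ) = ρ h.
D = ρ h/(ρ_ref − ρ) = 2.76 × 3.02 km/(2.84 − 2.76) = 104 km.

104 km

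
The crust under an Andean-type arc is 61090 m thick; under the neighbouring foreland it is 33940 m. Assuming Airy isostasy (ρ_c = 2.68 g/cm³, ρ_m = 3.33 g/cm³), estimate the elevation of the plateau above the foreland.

5300 m

Excess crust Δ = 61090 m − 33940 m = 27150 m, split between elevation h and root r with h + r = Δ.
Airy balance ρ_c h = (ρ_m − ρ_c) r gives r = h ρ_c/(ρ_m − ρ_c), so h (1 + ρ_c/(ρ_m − ρ_c)) = Δ, i.e. h = Δ (ρ_m − ρ_c)/ρ_m.
h = 27150 m × 0.65/3.33 = 5300 m.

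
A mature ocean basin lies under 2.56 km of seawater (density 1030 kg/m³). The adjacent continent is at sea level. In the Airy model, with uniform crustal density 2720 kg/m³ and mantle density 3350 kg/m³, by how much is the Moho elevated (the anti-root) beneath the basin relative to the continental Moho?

6.87 km

Equating mass per unit area of the two columns: replacing crust with seawater at the top is compensated by replacing crust with mantle at the base: d (ρ_c − ρ_w) = a (ρ_m − ρ_c).
a = d (ρ_c − ρ_w)/(ρ_m − ρ_c) = 2.56 km × 1690/630 = 6.87 km.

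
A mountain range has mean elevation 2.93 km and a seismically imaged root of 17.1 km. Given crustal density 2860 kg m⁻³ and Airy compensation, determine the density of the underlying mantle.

Airy balance: ρ_c h = (ρ_m − ρ_c) r → ρ_m = ρ_c (1 + h/r).
ρ_m = 2860 × (1 + 2.93 km/17.1 km) = 3350 kg m⁻³.

3350 kg m⁻³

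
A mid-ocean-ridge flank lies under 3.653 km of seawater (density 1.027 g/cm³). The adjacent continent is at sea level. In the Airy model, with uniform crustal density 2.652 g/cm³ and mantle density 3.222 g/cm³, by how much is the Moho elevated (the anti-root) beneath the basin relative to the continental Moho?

In Airy isostatic equilibrium: replacing crust with seawater at the top is compensated by replacing crust with mantle at the base: d (ρ_c − ρ_w) = a (ρ_m − ρ_c).
a = d (ρ_c − ρ_w)/(ρ_m − ρ_c) = 3.653 km × 1.625/0.57 = 10.4 km.

10.4 km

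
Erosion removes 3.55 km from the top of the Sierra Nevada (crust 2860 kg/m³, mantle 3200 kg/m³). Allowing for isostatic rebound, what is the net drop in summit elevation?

0.377 km

Rebound u = e ρ_c/ρ_m = 3.55 km × 2860/3200 = 3.173 km.
Net surface drop = e − u = 3.55 km − 3.173 km = e (ρ_m − ρ_c)/ρ_m = 0.377 km.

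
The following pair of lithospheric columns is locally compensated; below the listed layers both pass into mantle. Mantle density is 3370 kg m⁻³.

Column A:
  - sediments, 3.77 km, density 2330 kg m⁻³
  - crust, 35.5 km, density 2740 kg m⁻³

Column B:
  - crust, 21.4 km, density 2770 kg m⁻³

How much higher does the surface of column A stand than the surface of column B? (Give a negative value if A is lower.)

For any compensation level in the mantle, the mantle terms cancel and isostasy reduces to e = (Σt_A − Σt_B) − (Σ(ρt)_A − Σ(ρt)_B) / ρ_m.
Σt_A = 39.27 km; Σt_B = 21.4 km; Σ(ρt)_A = 106054.1; Σ(ρt)_B = 59278 (in km·kg m⁻³).
e = (39.27 − 21.4) − (106054.1 − 59278) / 3370 = 3.99 km.

3.99 km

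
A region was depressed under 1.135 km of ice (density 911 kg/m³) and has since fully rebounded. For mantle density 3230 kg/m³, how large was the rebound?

Removing the load lets mantle flow back in; uplift u satisfies ρ_ice t = ρ_m u.
u = t ρ_ice/ρ_m = 1.135 km × 911/3230 = 0.32 km.

0.32 km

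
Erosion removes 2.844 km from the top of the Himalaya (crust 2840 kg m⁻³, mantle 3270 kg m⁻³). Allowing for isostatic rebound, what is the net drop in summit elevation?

0.374 km

Rebound u = e ρ_c/ρ_m = 2.844 km × 2840/3270 = 2.47 km.
Net surface drop = e − u = 2.844 km − 2.47 km = e (ρ_m − ρ_c)/ρ_m = 0.374 km.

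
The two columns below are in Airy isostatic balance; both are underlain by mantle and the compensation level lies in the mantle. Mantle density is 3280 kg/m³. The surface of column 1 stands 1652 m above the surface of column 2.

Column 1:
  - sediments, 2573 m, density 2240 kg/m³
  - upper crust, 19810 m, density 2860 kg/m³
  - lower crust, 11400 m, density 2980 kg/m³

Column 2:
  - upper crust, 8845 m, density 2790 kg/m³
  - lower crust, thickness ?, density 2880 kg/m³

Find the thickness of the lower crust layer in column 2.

11700 m

Take the compensation level at the base of the deeper column (depth z_c below the surface of column 1) and equate Σ ρ_i t_i down to z_c; mantle fills any gap and the z_c terms cancel.
Column 1: 2573×2240 + 19810×2860 + 11400×2980 + (z_c − 33783)×3280
Column 2: 1652×0 + 8845×2790 + x×2880 + (z_c − 1652 − 8845 − x)×3280
The z_c×3280 term appears on both sides and cancels. Collect the known terms of each column as K = Σ(ρt)_known − 3280 × (depth of known layers): K_1 = 96392120 − 3280×33783 = −14416120; K_2 = 24677550 − 3280×(1652 + 8845) = −9752610.
Balance: K_1 = K_2 − x×(3280 − 2880), so x = (K_2 − K_1)/(3280 − 2880) = 4663510/400 = 11700 m.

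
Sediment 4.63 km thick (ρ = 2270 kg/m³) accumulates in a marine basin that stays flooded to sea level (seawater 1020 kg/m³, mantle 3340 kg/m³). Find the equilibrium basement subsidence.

2.49 km

Submarine loading: the sediment displaces seawater, and the subsidence is in turn flooded, so s (ρ_m − ρ_w) = t (ρ_sed − ρ_w).
s = 4.63 km × (2270 − 1020) / (3340 − 1020) = 2.49 km.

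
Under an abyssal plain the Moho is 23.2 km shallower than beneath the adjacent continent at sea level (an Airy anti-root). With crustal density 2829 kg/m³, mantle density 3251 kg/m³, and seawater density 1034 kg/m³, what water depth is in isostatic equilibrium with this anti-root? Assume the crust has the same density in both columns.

Replacing a thickness d of crust by seawater at the top must be balanced by replacing crust with mantle at the base: d (ρ_c − ρ_w) = a (ρ_m − ρ_c).
d = a (ρ_m − ρ_c)/(ρ_c − ρ_w) = 23.2 km × 422/1795 = 5.45 km.

5.45 km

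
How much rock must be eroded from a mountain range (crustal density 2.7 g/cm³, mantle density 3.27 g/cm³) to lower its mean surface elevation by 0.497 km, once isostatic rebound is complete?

2.85 km

Net drop Δ = e − u = e − e ρ_c/ρ_m = e (ρ_m − ρ_c)/ρ_m.
e = Δ ρ_m/(ρ_m − ρ_c) = 0.497 km × 3.27/0.57 = 2.85 km.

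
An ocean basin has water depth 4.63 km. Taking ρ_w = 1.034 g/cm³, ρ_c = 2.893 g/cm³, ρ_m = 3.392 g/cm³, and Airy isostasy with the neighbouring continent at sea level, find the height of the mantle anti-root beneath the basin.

Equating mass per unit area of the two columns: replacing crust with seawater at the top is compensated by replacing crust with mantle at the base: d (ρ_c − ρ_w) = a (ρ_m − ρ_c).
a = d (ρ_c − ρ_w)/(ρ_m − ρ_c) = 4.63 km × 1.859/0.499 = 17.2 km.

17.2 km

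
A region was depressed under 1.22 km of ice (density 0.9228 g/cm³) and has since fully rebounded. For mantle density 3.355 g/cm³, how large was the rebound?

0.336 km

Removing the load lets mantle flow back in; uplift u satisfies ρ_ice t = ρ_m u.
u = t ρ_ice/ρ_m = 1.22 km × 0.9228/3.355 = 0.336 km.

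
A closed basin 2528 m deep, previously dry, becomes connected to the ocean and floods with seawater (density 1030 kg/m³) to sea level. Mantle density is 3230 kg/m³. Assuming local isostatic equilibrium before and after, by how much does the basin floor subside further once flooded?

After flooding the water column is d + s deep. Its weight must equal the weight of mantle displaced by the extra subsidence s: (d + s) ρ_w = s ρ_m.
s = d ρ_w / (ρ_m − ρ_w) = 2528 m × 1030/(3230 − 1030) = 1180 m.

1180 m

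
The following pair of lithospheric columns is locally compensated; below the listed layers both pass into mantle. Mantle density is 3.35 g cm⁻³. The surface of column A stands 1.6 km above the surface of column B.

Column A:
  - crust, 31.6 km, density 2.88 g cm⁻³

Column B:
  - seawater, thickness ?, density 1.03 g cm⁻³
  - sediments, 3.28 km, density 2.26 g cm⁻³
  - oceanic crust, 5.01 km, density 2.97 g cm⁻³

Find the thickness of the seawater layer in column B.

1.73 km

Take the compensation level at the base of the deeper column (depth z_c below the surface of column A) and equate Σ ρ_i t_i down to z_c; mantle fills any gap and the z_c terms cancel.
Column A: 31.6×2.88 + (z_c − 31.6)×3.35
Column B: 1.6×0 + x×1.03 + 3.28×2.26 + 5.01×2.97 + (z_c − 1.6 − 8.29 − x)×3.35
The z_c×3.35 term appears on both sides and cancels. Collect the known terms of each column as K = Σ(ρt)_known − 3.35 × (depth of known layers): K_A = 91.008 − 3.35×31.6 = −14.852; K_B = 22.2925 − 3.35×(1.6 + 8.29) = −10.839.
Balance: K_A = K_B − x×(3.35 − 1.03), so x = (K_B − K_A)/(3.35 − 1.03) = 4.013/2.32 = 1.73 km.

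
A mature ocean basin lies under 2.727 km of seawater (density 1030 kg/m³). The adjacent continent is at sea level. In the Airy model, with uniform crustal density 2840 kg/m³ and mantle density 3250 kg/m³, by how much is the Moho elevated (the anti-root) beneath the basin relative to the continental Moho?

12 km

Balancing pressure at the compensation depth: replacing crust with seawater at the top is compensated by replacing crust with mantle at the base: d (ρ_c − ρ_w) = a (ρ_m − ρ_c).
a = d (ρ_c − ρ_w)/(ρ_m − ρ_c) = 2.727 km × 1810/410 = 12 km.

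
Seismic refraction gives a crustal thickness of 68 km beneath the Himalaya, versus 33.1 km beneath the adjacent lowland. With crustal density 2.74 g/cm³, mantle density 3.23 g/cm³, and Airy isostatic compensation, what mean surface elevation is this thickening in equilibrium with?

5.29 km

Excess crust Δ = 68 km − 33.1 km = 34.9 km, split between elevation h and root r with h + r = Δ.
Airy balance ρ_c h = (ρ_m − ρ_c) r gives r = h ρ_c/(ρ_m − ρ_c), so h (1 + ρ_c/(ρ_m − ρ_c)) = Δ, i.e. h = Δ (ρ_m − ρ_c)/ρ_m.
h = 34.9 km × 0.49/3.23 = 5.29 km.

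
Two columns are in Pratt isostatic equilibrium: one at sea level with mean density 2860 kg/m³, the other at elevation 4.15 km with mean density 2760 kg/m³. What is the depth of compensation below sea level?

ρ_ref D = ρ (D + h) → D (ρ_ref − ρ) = ρ h.
D = ρ h/(ρ_ref − ρ) = 2760 × 4.15 km/(2860 − 2760) = 115 km.

115 km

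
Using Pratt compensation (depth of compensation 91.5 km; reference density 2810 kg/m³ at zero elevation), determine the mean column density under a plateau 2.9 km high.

Pratt balance: ρ_ref D = ρ (D + h).
ρ = ρ_ref D/(D + h) = 2810 × 91.5 km/(91.5 km + 2.9 km) = 2720 kg/m³.

2720 kg/m³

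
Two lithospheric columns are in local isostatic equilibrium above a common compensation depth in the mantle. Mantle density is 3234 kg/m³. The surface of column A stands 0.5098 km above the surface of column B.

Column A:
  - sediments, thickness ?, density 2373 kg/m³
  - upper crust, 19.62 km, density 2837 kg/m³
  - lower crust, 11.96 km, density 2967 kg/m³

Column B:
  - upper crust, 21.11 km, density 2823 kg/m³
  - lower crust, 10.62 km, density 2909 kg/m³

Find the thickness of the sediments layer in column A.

3.24 km

Take the compensation level at the base of the deeper column (depth z_c below the surface of column A) and equate Σ ρ_i t_i down to z_c; mantle fills any gap and the z_c terms cancel.
Column A: x×2373 + 19.62×2837 + 11.96×2967 + (z_c − 31.58 − x)×3234
Column B: 0.5098×0 + 21.11×2823 + 10.62×2909 + (z_c − 0.5098 − 31.73)×3234
The z_c×3234 term appears on both sides and cancels. Collect the known terms of each column as K = Σ(ρt)_known − 3234 × (depth of known layers): K_A = 91147.26 − 3234×31.58 = −10982.46; K_B = 90487.11 − 3234×(0.5098 + 31.73) = −13776.4032.
Balance: K_A − x×(3234 − 2373) = K_B, so x = (K_A − K_B)/(3234 − 2373) = 2793.94/861 = 3.24 km.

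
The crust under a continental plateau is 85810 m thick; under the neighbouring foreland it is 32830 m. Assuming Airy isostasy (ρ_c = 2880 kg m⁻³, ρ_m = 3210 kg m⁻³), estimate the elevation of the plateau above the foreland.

Excess crust Δ = 85810 m − 32830 m = 52980 m, split between elevation h and root r with h + r = Δ.
Airy balance ρ_c h = (ρ_m − ρ_c) r gives r = h ρ_c/(ρ_m − ρ_c), so h (1 + ρ_c/(ρ_m − ρ_c)) = Δ, i.e. h = Δ (ρ_m − ρ_c)/ρ_m.
h = 52980 m × 330/3210 = 5450 m.

5450 m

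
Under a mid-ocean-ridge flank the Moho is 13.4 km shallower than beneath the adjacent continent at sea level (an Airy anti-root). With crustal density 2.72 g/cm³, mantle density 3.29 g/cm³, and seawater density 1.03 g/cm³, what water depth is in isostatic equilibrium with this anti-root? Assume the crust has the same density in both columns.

Replacing a thickness d of crust by seawater at the top must be balanced by replacing crust with mantle at the base: d (ρ_c − ρ_w) = a (ρ_m − ρ_c).
d = a (ρ_m − ρ_c)/(ρ_c − ρ_w) = 13.4 km × 0.57/1.69 = 4.52 km.

4.52 km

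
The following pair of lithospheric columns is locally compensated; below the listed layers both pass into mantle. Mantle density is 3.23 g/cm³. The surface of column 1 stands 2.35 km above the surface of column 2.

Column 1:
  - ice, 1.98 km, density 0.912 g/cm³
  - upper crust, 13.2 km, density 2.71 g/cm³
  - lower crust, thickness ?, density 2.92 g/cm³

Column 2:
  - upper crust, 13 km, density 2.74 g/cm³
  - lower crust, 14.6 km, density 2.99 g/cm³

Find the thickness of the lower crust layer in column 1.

Take the compensation level at the base of the deeper column (depth z_c below the surface of column 1) and equate Σ ρ_i t_i down to z_c; mantle fills any gap and the z_c terms cancel.
Column 1: 1.98×0.912 + 13.2×2.71 + x×2.92 + (z_c − 15.18 − x)×3.23
Column 2: 2.35×0 + 13×2.74 + 14.6×2.99 + (z_c − 2.35 − 27.6)×3.23
The z_c×3.23 term appears on both sides and cancels. Collect the known terms of each column as K = Σ(ρt)_known − 3.23 × (depth of known layers): K_1 = 37.57776 − 3.23×15.18 = −11.45364; K_2 = 79.274 − 3.23×(2.35 + 27.6) = −17.4645.
Balance: K_1 − x×(3.23 − 2.92) = K_2, so x = (K_1 − K_2)/(3.23 − 2.92) = 6.01086/0.31 = 19.4 km.

19.4 km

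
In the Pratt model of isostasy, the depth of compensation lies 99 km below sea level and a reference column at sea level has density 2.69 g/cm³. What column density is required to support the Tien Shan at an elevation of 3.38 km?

Pratt balance: ρ_ref D = ρ (D + h).
ρ = ρ_ref D/(D + h) = 2.69 × 99 km/(99 km + 3.38 km) = 2.6 g/cm³.

2.6 g/cm³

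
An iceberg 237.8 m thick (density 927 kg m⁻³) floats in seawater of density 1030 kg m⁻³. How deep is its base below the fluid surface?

214 m

Draft d = t ρ_obj/ρ_fluid = 237.8 m × 927/1030 = 214 m.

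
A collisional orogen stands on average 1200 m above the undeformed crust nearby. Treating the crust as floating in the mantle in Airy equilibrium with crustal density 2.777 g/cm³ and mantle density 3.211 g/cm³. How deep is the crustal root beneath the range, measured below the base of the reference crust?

7680 m

By Archimedes' principle applied to the lithosphere: the weight of the topography is balanced by the buoyancy of the root, ρ_c h = (ρ_m − ρ_c) r.
r = h · ρ_c / (ρ_m − ρ_c) = 1200 m × 2.777 / (3.211 − 2.777) = 7680 m.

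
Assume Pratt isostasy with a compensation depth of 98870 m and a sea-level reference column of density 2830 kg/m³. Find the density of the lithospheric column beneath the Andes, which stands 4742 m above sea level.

Pratt balance: ρ_ref D = ρ (D + h).
ρ = ρ_ref D/(D + h) = 2830 × 98870 m/(98870 m + 4742 m) = 2700 kg/m³.

2700 kg/m³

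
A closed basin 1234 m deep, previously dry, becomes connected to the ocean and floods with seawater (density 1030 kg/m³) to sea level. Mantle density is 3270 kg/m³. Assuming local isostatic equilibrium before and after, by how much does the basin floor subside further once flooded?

567 m

After flooding the water column is d + s deep. Its weight must equal the weight of mantle displaced by the extra subsidence s: (d + s) ρ_w = s ρ_m.
s = d ρ_w / (ρ_m − ρ_w) = 1234 m × 1030/(3270 − 1030) = 567 m.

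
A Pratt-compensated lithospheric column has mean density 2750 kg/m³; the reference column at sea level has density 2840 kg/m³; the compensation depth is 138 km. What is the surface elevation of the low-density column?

4.52 km

ρ_ref D = ρ (D + h) → h = D (ρ_ref − ρ)/ρ.
h = 138 km × (2840 − 2750)/2750 = 4.52 km.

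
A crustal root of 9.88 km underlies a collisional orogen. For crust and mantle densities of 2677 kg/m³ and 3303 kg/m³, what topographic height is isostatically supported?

2.31 km

For local isostatic compensation: ρ_c h = (ρ_m − ρ_c) r.
h = r (ρ_m − ρ_c) / ρ_c = 9.88 km × (3303 − 2677) / 2677 = 2.31 km.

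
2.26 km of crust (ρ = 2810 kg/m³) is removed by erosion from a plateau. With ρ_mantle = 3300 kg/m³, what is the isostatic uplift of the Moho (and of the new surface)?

Unloading: uplift u = e ρ_c/ρ_m = 2.26 km × 2810/3300 = 1.92 km.

1.92 km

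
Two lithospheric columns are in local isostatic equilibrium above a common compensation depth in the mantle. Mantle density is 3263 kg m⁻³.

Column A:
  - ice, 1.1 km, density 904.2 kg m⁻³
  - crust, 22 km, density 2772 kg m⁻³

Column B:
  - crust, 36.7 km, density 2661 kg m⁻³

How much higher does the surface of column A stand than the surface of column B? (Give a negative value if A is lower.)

−2.67 km

For any compensation level in the mantle, the mantle terms cancel and isostasy reduces to e = (Σt_A − Σt_B) − (Σ(ρt)_A − Σ(ρt)_B) / ρ_m.
Σt_A = 23.1 km; Σt_B = 36.7 km; Σ(ρt)_A = 61978.62; Σ(ρt)_B = 97658.7 (in km·kg m⁻³).
e = (23.1 − 36.7) − (61978.62 − 97658.7) / 3263 = −2.67 km.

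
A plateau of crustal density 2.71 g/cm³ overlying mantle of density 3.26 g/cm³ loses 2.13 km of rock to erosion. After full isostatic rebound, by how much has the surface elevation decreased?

0.359 km

Rebound u = e ρ_c/ρ_m = 2.13 km × 2.71/3.26 = 1.771 km.
Net surface drop = e − u = 2.13 km − 1.771 km = e (ρ_m − ρ_c)/ρ_m = 0.359 km.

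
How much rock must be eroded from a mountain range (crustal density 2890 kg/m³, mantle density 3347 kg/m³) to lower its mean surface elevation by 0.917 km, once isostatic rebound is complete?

6.72 km

Net drop Δ = e − u = e − e ρ_c/ρ_m = e (ρ_m − ρ_c)/ρ_m.
e = Δ ρ_m/(ρ_m − ρ_c) = 0.917 km × 3347/457 = 6.72 km.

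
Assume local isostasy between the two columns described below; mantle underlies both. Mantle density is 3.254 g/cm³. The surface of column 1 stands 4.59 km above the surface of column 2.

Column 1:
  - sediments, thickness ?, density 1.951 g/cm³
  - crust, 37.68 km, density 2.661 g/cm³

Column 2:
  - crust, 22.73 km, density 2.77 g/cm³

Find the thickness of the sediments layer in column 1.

Take the compensation level at the base of the deeper column (depth z_c below the surface of column 1) and equate Σ ρ_i t_i down to z_c; mantle fills any gap and the z_c terms cancel.
Column 1: x×1.951 + 37.68×2.661 + (z_c − 37.68 − x)×3.254
Column 2: 4.59×0 + 22.73×2.77 + (z_c − 4.59 − 22.73)×3.254
The z_c×3.254 term appears on both sides and cancels. Collect the known terms of each column as K = Σ(ρt)_known − 3.254 × (depth of known layers): K_1 = 100.26648 − 3.254×37.68 = −22.34424; K_2 = 62.9621 − 3.254×(4.59 + 22.73) = −25.93718.
Balance: K_1 − x×(3.254 − 1.951) = K_2, so x = (K_1 − K_2)/(3.254 − 1.951) = 3.59294/1.303 = 2.76 km.

2.76 km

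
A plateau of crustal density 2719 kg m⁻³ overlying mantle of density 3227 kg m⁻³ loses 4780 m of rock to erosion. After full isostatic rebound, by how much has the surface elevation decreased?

Rebound u = e ρ_c/ρ_m = 4780 m × 2719/3227 = 4028 m.
Net surface drop = e − u = 4780 m − 4028 m = e (ρ_m − ρ_c)/ρ_m = 752 m.

752 m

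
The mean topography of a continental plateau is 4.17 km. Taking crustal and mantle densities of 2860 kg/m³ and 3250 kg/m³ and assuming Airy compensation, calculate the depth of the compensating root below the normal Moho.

30.6 km

In Airy isostatic equilibrium: the weight of the topography is balanced by the buoyancy of the root, ρ_c h = (ρ_m − ρ_c) r.
r = h · ρ_c / (ρ_m − ρ_c) = 4.17 km × 2860 / (3250 − 2860) = 30.6 km.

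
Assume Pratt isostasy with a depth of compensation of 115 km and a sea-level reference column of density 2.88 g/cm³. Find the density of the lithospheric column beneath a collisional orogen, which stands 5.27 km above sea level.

Pratt balance: ρ_ref D = ρ (D + h).
ρ = ρ_ref D/(D + h) = 2.88 × 115 km/(115 km + 5.27 km) = 2.75 g/cm³.

2.75 g/cm³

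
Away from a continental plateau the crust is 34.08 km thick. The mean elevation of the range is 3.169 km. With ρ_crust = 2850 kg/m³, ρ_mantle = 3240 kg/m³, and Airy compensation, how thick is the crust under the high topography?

60.4 km

Root depth r = h ρ_c / (ρ_m − ρ_c) = 3.169 km × 2850 / 390 = 23.16 km.
Total thickness = T + h + r = 34.08 km + 3.169 km + 23.16 km = 60.4 km.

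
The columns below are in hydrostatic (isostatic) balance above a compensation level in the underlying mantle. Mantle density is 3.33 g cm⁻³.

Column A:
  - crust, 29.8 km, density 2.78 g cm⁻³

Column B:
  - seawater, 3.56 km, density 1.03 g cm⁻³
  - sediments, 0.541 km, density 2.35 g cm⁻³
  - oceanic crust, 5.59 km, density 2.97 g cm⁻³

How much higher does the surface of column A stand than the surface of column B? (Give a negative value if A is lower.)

1.7 km

For any compensation level in the mantle, the mantle terms cancel and isostasy reduces to e = (Σt_A − Σt_B) − (Σ(ρt)_A − Σ(ρt)_B) / ρ_m.
Σt_A = 29.8 km; Σt_B = 9.691 km; Σ(ρt)_A = 82.844; Σ(ρt)_B = 21.54045 (in km·g cm⁻³).
e = (29.8 − 9.691) − (82.844 − 21.54045) / 3.33 = 1.7 km.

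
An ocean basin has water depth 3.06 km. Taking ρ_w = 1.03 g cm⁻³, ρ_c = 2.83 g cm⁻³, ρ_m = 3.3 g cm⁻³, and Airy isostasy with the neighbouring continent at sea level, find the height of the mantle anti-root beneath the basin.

11.7 km

Balancing pressure at the compensation depth: replacing crust with seawater at the top is compensated by replacing crust with mantle at the base: d (ρ_c − ρ_w) = a (ρ_m − ρ_c).
a = d (ρ_c − ρ_w)/(ρ_m − ρ_c) = 3.06 km × 1.8/0.47 = 11.7 km.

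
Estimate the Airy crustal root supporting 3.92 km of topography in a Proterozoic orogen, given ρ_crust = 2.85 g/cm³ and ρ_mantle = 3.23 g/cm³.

29.4 km

By Archimedes' principle applied to the lithosphere: the weight of the topography is balanced by the buoyancy of the root, ρ_c h = (ρ_m − ρ_c) r.
r = h · ρ_c / (ρ_m − ρ_c) = 3.92 km × 2.85 / (3.23 − 2.85) = 29.4 km.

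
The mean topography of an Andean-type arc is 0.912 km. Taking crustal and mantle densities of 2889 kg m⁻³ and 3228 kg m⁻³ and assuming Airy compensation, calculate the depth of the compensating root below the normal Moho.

7.77 km

By Archimedes' principle applied to the lithosphere: the weight of the topography is balanced by the buoyancy of the root, ρ_c h = (ρ_m − ρ_c) r.
r = h · ρ_c / (ρ_m − ρ_c) = 0.912 km × 2889 / (3228 − 2889) = 7.77 km.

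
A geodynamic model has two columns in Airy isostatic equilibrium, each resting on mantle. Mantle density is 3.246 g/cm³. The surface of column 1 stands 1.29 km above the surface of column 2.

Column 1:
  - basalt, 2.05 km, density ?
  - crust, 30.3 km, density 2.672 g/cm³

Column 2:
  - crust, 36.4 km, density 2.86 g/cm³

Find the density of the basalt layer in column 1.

2.83 g/cm³

Take the compensation level at the base of the deeper column (depth z_c below the surface of column 1) and equate Σ ρ_i t_i down to z_c; mantle fills any gap and the z_c terms cancel.
Column 1: 2.05×ρ + 30.3×2.672 + (z_c − 32.35)×3.246
Column 2: 1.29×0 + 36.4×2.86 + (z_c − 1.29 − 36.4)×3.246
The z_c×3.246 term appears on both sides and cancels. Collect the known terms of each column as K = Σ(ρt)_known − 3.246 × (depth of known layers): K_1 = 80.9616 − 3.246×32.35 = −24.0465; K_2 = 104.104 − 3.246×(1.29 + 36.4) = −18.23774.
Balance: K_1 + 2.05×ρ = K_2, so ρ = (K_2 − K_1)/2.05 = 5.80876/2.05 = 2.83 g/cm³.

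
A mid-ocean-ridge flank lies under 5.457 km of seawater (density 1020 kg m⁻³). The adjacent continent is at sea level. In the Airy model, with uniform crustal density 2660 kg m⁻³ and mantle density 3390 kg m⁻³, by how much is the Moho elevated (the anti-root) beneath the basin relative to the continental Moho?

12.3 km

In Airy isostatic equilibrium: replacing crust with seawater at the top is compensated by replacing crust with mantle at the base: d (ρ_c − ρ_w) = a (ρ_m − ρ_c).
a = d (ρ_c − ρ_w)/(ρ_m − ρ_c) = 5.457 km × 1640/730 = 12.3 km.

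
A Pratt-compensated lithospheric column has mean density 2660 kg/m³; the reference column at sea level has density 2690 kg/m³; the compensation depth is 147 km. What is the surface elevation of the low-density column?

ρ_ref D = ρ (D + h) → h = D (ρ_ref − ρ)/ρ.
h = 147 km × (2690 − 2660)/2660 = 1.66 km.

1.66 km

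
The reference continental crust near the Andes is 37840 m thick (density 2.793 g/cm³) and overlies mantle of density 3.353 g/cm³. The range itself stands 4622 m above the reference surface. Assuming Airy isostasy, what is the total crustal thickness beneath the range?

65500 m

Root depth r = h ρ_c / (ρ_m − ρ_c) = 4622 m × 2.793 / 0.56 = 23050 m.
Total thickness = T + h + r = 37840 m + 4622 m + 23050 m = 65500 m.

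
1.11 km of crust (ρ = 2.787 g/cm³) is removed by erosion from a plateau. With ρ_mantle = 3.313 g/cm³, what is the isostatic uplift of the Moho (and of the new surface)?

Unloading: uplift u = e ρ_c/ρ_m = 1.11 km × 2.787/3.313 = 0.934 km.

0.934 km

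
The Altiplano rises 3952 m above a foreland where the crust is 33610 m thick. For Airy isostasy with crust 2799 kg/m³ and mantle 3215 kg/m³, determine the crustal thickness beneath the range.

Root depth r = h ρ_c / (ρ_m − ρ_c) = 3952 m × 2799 / 416 = 26590 m.
Total thickness = T + h + r = 33610 m + 3952 m + 26590 m = 64200 m.

64200 m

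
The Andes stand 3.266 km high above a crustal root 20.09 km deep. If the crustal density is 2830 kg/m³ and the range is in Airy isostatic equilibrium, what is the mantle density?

Airy balance: ρ_c h = (ρ_m − ρ_c) r → ρ_m = ρ_c (1 + h/r).
ρ_m = 2830 × (1 + 3.266 km/20.09 km) = 3290 kg/m³.

3290 kg/m³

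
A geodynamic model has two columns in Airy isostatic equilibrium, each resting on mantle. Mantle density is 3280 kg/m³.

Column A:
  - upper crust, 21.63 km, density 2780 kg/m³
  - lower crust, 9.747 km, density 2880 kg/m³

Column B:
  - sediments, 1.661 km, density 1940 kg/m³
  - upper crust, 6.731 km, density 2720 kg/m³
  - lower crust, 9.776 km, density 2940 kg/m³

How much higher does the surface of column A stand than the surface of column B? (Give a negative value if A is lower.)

1.64 km

For any compensation level in the mantle, the mantle terms cancel and isostasy reduces to e = (Σt_A − Σt_B) − (Σ(ρt)_A − Σ(ρt)_B) / ρ_m.
Σt_A = 31.377 km; Σt_B = 18.168 km; Σ(ρt)_A = 88202.76; Σ(ρt)_B = 50272.1 (in km·kg/m³).
e = (31.377 − 18.168) − (88202.76 − 50272.1) / 3280 = 1.64 km.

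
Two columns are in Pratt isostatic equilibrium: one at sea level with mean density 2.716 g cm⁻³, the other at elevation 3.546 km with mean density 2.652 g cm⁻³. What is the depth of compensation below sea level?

147 km

ρ_ref D = ρ (D + h) → D (ρ_ref − ρ) = ρ h.
D = ρ h/(ρ_ref − ρ) = 2.652 × 3.546 km/(2.716 − 2.652) = 147 km.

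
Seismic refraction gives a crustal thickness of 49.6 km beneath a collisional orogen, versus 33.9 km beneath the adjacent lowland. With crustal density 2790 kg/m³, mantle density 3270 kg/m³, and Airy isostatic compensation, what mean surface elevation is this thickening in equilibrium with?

2.3 km

Excess crust Δ = 49.6 km − 33.9 km = 15.7 km, split between elevation h and root r with h + r = Δ.
Airy balance ρ_c h = (ρ_m − ρ_c) r gives r = h ρ_c/(ρ_m − ρ_c), so h (1 + ρ_c/(ρ_m − ρ_c)) = Δ, i.e. h = Δ (ρ_m − ρ_c)/ρ_m.
h = 15.7 km × 480/3270 = 2.3 km.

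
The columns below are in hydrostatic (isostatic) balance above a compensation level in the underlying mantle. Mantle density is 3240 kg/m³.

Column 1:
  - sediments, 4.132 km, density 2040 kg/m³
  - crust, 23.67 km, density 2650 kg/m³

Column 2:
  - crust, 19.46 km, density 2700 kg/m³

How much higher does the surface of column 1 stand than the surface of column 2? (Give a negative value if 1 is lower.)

2.6 km

For any compensation level in the mantle, the mantle terms cancel and isostasy reduces to e = (Σt_1 − Σt_2) − (Σ(ρt)_1 − Σ(ρt)_2) / ρ_m.
Σt_1 = 27.802 km; Σt_2 = 19.46 km; Σ(ρt)_1 = 71154.78; Σ(ρt)_2 = 52542 (in km·kg/m³).
e = (27.802 − 19.46) − (71154.78 − 52542) / 3240 = 2.6 km.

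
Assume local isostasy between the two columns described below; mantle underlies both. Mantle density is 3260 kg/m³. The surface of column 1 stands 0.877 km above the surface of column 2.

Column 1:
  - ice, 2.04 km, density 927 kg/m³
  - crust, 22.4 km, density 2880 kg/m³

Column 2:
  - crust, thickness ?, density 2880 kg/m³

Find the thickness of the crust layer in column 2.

Take the compensation level at the base of the deeper column (depth z_c below the surface of column 1) and equate Σ ρ_i t_i down to z_c; mantle fills any gap and the z_c terms cancel.
Column 1: 2.04×927 + 22.4×2880 + (z_c − 24.44)×3260
Column 2: 0.877×0 + x×2880 + (z_c − 0.877 − 0 − x)×3260
The z_c×3260 term appears on both sides and cancels. Collect the known terms of each column as K = Σ(ρt)_known − 3260 × (depth of known layers): K_1 = 66403.08 − 3260×24.44 = −13271.32; K_2 = 0 − 3260×(0.877 + 0) = −2859.02.
Balance: K_1 = K_2 − x×(3260 − 2880), so x = (K_2 − K_1)/(3260 − 2880) = 10412.3/380 = 27.4 km.

27.4 km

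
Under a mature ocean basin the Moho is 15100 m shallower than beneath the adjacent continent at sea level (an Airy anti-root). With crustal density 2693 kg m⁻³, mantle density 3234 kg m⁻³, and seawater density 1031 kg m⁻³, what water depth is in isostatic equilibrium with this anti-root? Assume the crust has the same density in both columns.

Replacing a thickness d of crust by seawater at the top must be balanced by replacing crust with mantle at the base: d (ρ_c − ρ_w) = a (ρ_m − ρ_c).
d = a (ρ_m − ρ_c)/(ρ_c − ρ_w) = 15100 m × 541/1662 = 4920 m.

4920 m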